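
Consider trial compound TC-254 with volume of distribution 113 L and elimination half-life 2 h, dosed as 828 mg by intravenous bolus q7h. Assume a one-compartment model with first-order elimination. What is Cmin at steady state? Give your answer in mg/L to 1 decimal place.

Over one 7-h interval, 7/2 ≈ 3.5 half-lives elapse, leaving f ≈ 0.0884 of each dose.
Single-dose peak C₀ = D/Vd = 828/113 ≈ 7.327 mg/L.
Steady-state trough Cmin,ss = C₀·f/(1−f) ≈ 7.327 × 0.0884/0.9116 ≈ 0.711 mg/L.

0.7 mg/L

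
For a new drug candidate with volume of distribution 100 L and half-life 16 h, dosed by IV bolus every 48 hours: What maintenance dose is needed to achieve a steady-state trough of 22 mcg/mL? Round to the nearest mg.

τ/t½ = 48/16 ≈ 3, so f = (1/2)^(48/16) ≈ 0.125000.
Cmin,ss = (D/Vd)·f/(1−f), so D = Cmin,ss·Vd·(1−f)/f.
D = 22 × 100 × (1−f)/f ≈ 22 × 100 × 7.00000 ≈ 15400.00 mg.

15400 mg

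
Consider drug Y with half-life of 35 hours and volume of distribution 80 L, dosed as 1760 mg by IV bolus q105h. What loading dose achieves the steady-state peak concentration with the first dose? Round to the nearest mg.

f = (1/2)^(105/35) ≈ 0.125000; accumulation ratio R = 1/(1−f) ≈ 1.14286.
Loading dose to hit Cmax,ss on first dose: D_load = D_maint·R ≈ 1760 × 1.14286 ≈ 2011.43 mg.

2011 mg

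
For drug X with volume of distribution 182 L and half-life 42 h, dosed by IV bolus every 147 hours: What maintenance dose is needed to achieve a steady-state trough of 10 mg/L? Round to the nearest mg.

τ/t½ = 147/42 ≈ 3.5, so f = (1/2)^(147/42) ≈ 0.088388.
Cmin,ss = (D/Vd)·f/(1−f), so D = Cmin,ss·Vd·(1−f)/f.
D = 10 × 182 × (1−f)/f ≈ 10 × 182 × 10.31375 ≈ 18771.03 mg.

18771 mg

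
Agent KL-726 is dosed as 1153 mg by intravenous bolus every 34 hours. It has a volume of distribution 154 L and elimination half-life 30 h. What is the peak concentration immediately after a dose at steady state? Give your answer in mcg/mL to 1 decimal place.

13.8 mcg/mL

τ/t½ = 34/30 ≈ 1.1333, so fraction remaining f = (1/2)^(34/30) ≈ 0.4559.
Accumulation ratio R = 1/(1 − f) ≈ 1/0.5441 ≈ 1.8379.
Each bolus raises the concentration by D/Vd = 1153/154 ≈ 7.487 mcg/mL.
Steady-state peak Cmax,ss = C₀·R ≈ 7.487 × 1.8379 ≈ 13.760 mcg/mL.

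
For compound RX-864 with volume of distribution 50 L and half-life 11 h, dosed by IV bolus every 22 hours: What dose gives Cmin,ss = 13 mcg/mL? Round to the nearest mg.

1950 mg

τ/t½ = 22/11 ≈ 2, so f = (1/2)^(22/11) ≈ 0.250000.
Cmin,ss = (D/Vd)·f/(1−f), so D = Cmin,ss·Vd·(1−f)/f.
D = 13 × 50 × (1−f)/f ≈ 13 × 50 × 3.00000 ≈ 1950.00 mg.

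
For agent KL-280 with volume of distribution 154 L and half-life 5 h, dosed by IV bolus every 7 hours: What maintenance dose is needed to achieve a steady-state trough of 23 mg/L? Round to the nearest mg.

5805 mg

τ/t½ = 7/5 ≈ 1.4, so f = (1/2)^(7/5) ≈ 0.378929.
Cmin,ss = (D/Vd)·f/(1−f), so D = Cmin,ss·Vd·(1−f)/f.
D = 23 × 154 × (1−f)/f ≈ 23 × 154 × 1.63902 ≈ 5805.41 mg.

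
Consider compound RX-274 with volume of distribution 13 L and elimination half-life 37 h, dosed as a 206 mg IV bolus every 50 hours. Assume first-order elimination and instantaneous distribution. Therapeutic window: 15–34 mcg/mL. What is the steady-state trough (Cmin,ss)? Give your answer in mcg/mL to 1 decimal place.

10.2 mcg/mL

Over one 50-h interval, 50/37 ≈ 1.3514 half-lives elapse, leaving f ≈ 0.3919 of each dose.
Accumulation ratio R = 1/(1 − f) ≈ 1/0.6081 ≈ 1.6445.
Single-dose peak C₀ = D/Vd = 206/13 ≈ 15.846 mcg/mL.
Steady-state peak Cmax,ss = C₀·R ≈ 15.846 × 1.6445 ≈ 26.059 mcg/mL.
Steady-state trough Cmin,ss = Cmax,ss·f ≈ 26.059 × 0.3919 ≈ 10.213 mcg/mL.
Trough 10.2 mcg/mL vs MEC 15 mcg/mL: subtherapeutic.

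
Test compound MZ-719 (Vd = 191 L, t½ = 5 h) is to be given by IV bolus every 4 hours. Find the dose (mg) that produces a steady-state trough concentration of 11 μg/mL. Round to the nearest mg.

1557 mg

τ/t½ = 4/5 ≈ 0.8, so f = (1/2)^(4/5) ≈ 0.574349.
Cmin,ss = (D/Vd)·f/(1−f), so D = Cmin,ss·Vd·(1−f)/f.
D = 11 × 191 × (1−f)/f ≈ 11 × 191 × 0.74110 ≈ 1557.05 mg.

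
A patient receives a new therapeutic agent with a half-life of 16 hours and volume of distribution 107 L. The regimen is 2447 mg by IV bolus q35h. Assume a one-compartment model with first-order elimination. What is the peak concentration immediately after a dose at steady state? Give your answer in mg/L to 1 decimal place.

Over one 35-h interval, 35/16 ≈ 2.1875 half-lives elapse, leaving f ≈ 0.2195 of each dose.
At steady state, accumulation factor R = 1/(1 − e^(−kτ)) ≈ 1.2812.
Single-dose peak C₀ = D/Vd = 2447/107 ≈ 22.869 mg/L.
Steady-state peak Cmax,ss = C₀·R ≈ 22.869 × 1.2812 ≈ 29.300 mg/L.

29.3 mg/L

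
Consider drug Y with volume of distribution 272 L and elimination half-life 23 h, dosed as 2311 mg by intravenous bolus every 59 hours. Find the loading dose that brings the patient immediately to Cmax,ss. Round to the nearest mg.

2781 mg

f = (1/2)^(59/23) ≈ 0.168963; accumulation ratio R = 1/(1−f) ≈ 1.20332.
Loading dose to hit Cmax,ss on first dose: D_load = D_maint·R ≈ 2311 × 1.20332 ≈ 2780.87 mg.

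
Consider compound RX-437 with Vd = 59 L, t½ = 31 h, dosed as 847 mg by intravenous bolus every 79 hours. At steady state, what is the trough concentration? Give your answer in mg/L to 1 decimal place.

3.0 mg/L

τ/t½ = 79/31 ≈ 2.5484, so fraction remaining f = (1/2)^(79/31) ≈ 0.1709.
Accumulation ratio R = 1/(1 − f) ≈ 1/0.8291 ≈ 1.2061.
Each bolus raises the concentration by D/Vd = 847/59 ≈ 14.356 mg/L.
Steady-state peak Cmax,ss = C₀·R ≈ 14.356 × 1.2061 ≈ 17.315 mg/L.
One interval later, Cmin,ss = Cmax,ss·e^(−kτ) ≈ 17.315 × 0.1709 ≈ 2.959 mg/L.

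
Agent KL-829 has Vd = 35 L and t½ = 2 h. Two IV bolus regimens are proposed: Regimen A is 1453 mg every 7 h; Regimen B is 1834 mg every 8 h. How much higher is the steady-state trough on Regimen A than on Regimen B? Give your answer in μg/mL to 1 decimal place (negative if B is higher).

Regimen A: f = (1/2)^(7/2) ≈ 0.0884; Cmin,ss = (1453/35)·f/(1−f) ≈ 4.026 μg/mL.
Regimen B: f = (1/2)^(8/2) ≈ 0.0625; Cmin,ss = (1834/35)·f/(1−f) ≈ 3.493 μg/mL.
Difference ≈ 4.026 − 3.493 ≈ 0.533 μg/mL.

0.5 μg/mL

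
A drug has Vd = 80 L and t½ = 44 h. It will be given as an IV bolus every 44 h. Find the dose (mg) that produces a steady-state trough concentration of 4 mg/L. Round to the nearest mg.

320 mg

τ/t½ = 44/44 ≈ 1, so f = (1/2)^(44/44) ≈ 0.500000.
Cmin,ss = (D/Vd)·f/(1−f), so D = Cmin,ss·Vd·(1−f)/f.
D = 4 × 80 × (1−f)/f ≈ 4 × 80 × 1.00000 ≈ 320.00 mg.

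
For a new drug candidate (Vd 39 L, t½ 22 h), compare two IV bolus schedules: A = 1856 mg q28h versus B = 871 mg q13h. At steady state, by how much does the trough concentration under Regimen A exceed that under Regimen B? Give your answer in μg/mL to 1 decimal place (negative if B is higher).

-10.5 μg/mL

Regimen A: f = (1/2)^(28/22) ≈ 0.4139; Cmin,ss = (1856/39)·f/(1−f) ≈ 33.608 μg/mL.
Regimen B: f = (1/2)^(13/22) ≈ 0.6639; Cmin,ss = (871/39)·f/(1−f) ≈ 44.115 μg/mL.
Difference ≈ 33.608 − 44.115 ≈ -10.507 μg/mL.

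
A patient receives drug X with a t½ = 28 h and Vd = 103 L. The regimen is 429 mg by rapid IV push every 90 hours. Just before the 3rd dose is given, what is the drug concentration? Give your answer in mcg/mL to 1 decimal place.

0.5 mcg/mL

f = (1/2)^(τ/t½) = (1/2)^(90/28) ≈ 0.1077.
C₀ = D/Vd = 429/103 ≈ 4.165 mcg/mL.
Before the 3rd dose, 2 doses have been given. Superposition: Cmin = C₀·(f + f²).
≈ 4.165 × (0.1077 + 0.0116) ≈ 4.165 × 0.1193 ≈ 0.497 mcg/mL.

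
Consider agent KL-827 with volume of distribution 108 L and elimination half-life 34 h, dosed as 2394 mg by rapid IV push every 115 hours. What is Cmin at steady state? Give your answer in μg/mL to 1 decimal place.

2.4 μg/mL

k = ln2/t½ = ln2/34 ≈ 0.020387 h⁻¹; fraction remaining f = e^(−kτ) = e^(−0.020387×115) ≈ 0.0959.
Single-dose peak C₀ = D/Vd = 2394/108 ≈ 22.167 μg/mL.
Steady-state trough Cmin,ss = C₀·f/(1−f) ≈ 22.167 × 0.0959/0.9041 ≈ 2.351 μg/mL.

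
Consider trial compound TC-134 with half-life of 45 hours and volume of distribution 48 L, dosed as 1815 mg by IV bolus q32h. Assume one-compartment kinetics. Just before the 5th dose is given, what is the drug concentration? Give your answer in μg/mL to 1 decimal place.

51.1 μg/mL

f = (1/2)^(τ/t½) = (1/2)^(32/45) ≈ 0.6108.
C₀ = D/Vd = 1815/48 ≈ 37.812 μg/mL.
Before the 5th dose, 4 doses have been given. Superposition: Cmin = C₀·(f + f² + … + f^4).
≈ 37.812 × (0.6108 + 0.3731 + 0.2279 + 0.1392) ≈ 37.812 × 1.3510 ≈ 51.084 μg/mL.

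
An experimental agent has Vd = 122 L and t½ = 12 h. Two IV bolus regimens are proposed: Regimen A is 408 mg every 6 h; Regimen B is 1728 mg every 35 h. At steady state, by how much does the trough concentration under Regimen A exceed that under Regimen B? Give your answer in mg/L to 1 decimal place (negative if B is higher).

Regimen A: f = (1/2)^(6/12) ≈ 0.7071; Cmin,ss = (408/122)·f/(1−f) ≈ 8.073 mg/L.
Regimen B: f = (1/2)^(35/12) ≈ 0.1324; Cmin,ss = (1728/122)·f/(1−f) ≈ 2.161 mg/L.
Difference ≈ 8.073 − 2.161 ≈ 5.912 mg/L.

5.9 mg/L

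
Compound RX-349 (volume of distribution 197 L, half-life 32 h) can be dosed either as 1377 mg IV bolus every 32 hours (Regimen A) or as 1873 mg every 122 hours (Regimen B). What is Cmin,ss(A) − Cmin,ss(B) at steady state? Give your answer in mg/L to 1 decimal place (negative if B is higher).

Regimen A: f = (1/2)^(32/32) ≈ 0.5000; Cmin,ss = (1377/197)·f/(1−f) ≈ 6.990 mg/L.
Regimen B: f = (1/2)^(122/32) ≈ 0.0712; Cmin,ss = (1873/197)·f/(1−f) ≈ 0.729 mg/L.
Difference ≈ 6.990 − 0.729 ≈ 6.261 mg/L.

6.3 mg/L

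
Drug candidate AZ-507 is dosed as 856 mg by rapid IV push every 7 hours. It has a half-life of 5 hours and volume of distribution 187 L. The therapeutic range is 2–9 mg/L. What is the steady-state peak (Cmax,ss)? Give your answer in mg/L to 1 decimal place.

7.4 mg/L

τ/t½ = 7/5 ≈ 1.4, so fraction remaining f = (1/2)^(7/5) ≈ 0.3789.
Accumulation ratio R = 1/(1 − f) ≈ 1/0.6211 ≈ 1.6100.
Single-dose peak C₀ = D/Vd = 856/187 ≈ 4.578 mg/L.
Cmax,ss = C₀/(1 − f) ≈ 4.578/0.6211 ≈ 7.371 mg/L.
Peak 7.4 mg/L vs MTC 9 mg/L: below toxic threshold.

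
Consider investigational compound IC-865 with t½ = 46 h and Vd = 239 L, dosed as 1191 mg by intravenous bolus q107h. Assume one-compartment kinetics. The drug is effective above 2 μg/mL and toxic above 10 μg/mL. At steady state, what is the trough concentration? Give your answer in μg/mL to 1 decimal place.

1.2 μg/mL

k = ln2/t½ = ln2/46 ≈ 0.015068 h⁻¹; fraction remaining f = e^(−kτ) = e^(−0.015068×107) ≈ 0.1994.
Each bolus raises the concentration by D/Vd = 1191/239 ≈ 4.983 μg/mL.
Steady-state trough Cmin,ss = C₀·f/(1−f) ≈ 4.983 × 0.1994/0.8006 ≈ 1.241 μg/mL.
Trough 1.2 μg/mL vs MEC 2 μg/mL: subtherapeutic.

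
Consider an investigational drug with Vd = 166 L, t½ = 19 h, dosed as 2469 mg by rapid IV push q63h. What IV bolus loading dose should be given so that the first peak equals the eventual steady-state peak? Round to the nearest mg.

f = (1/2)^(63/19) ≈ 0.100426; accumulation ratio R = 1/(1−f) ≈ 1.11164.
Loading dose to hit Cmax,ss on first dose: D_load = D_maint·R ≈ 2469 × 1.11164 ≈ 2744.64 mg.

2745 mg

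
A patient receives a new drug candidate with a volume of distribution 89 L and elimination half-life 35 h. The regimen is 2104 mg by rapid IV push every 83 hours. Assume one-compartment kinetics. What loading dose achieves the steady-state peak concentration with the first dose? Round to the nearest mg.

2608 mg

f = (1/2)^(83/35) ≈ 0.193254; accumulation ratio R = 1/(1−f) ≈ 1.23955.
Loading dose to hit Cmax,ss on first dose: D_load = D_maint·R ≈ 2104 × 1.23955 ≈ 2608.01 mg.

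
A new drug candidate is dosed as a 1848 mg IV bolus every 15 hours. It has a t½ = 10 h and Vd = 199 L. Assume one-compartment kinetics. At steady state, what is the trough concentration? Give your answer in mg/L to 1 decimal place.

Over one 15-h interval, 15/10 ≈ 1.5 half-lives elapse, leaving f ≈ 0.3536 of each dose.
Single-dose peak C₀ = D/Vd = 1848/199 ≈ 9.286 mg/L.
Steady-state trough Cmin,ss = C₀·f/(1−f) ≈ 9.286 × 0.3536/0.6464 ≈ 5.080 mg/L.

5.1 mg/L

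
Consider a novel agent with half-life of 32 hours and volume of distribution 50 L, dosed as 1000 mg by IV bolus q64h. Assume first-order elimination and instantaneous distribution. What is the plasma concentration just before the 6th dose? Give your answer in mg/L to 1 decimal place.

f = (1/2)^(τ/t½) = (1/2)^(64/32) ≈ 0.2500.
C₀ = D/Vd = 1000/50 ≈ 20.000 mg/L.
Before the 6th dose, 5 doses have been given. Superposition: Cmin = C₀·(f + f² + … + f^5).
≈ 20.000 × (0.2500 + 0.0625 + 0.0156 + 0.0039 + 0.0010) ≈ 20.000 × 0.3330 ≈ 6.660 mg/L.

6.7 mg/L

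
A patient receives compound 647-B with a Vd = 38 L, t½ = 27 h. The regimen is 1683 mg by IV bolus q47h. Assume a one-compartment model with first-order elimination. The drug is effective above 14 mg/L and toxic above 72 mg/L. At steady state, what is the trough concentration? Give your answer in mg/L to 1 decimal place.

Over one 47-h interval, 47/27 ≈ 1.7407 half-lives elapse, leaving f ≈ 0.2992 of each dose.
Accumulation ratio R = 1/(1 − f) ≈ 1/0.7008 ≈ 1.4269.
Each bolus raises the concentration by D/Vd = 1683/38 ≈ 44.289 mg/L.
Cmax,ss = C₀/(1 − f) ≈ 44.289/0.7008 ≈ 63.198 mg/L.
Steady-state trough Cmin,ss = Cmax,ss·f ≈ 63.198 × 0.2992 ≈ 18.909 mg/L.
Trough 18.9 mg/L vs MEC 14 mg/L: adequate.

18.9 mg/L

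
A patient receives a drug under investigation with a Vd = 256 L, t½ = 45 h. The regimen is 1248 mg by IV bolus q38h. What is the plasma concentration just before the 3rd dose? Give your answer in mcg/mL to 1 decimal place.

f = (1/2)^(τ/t½) = (1/2)^(38/45) ≈ 0.5569.
C₀ = D/Vd = 1248/256 ≈ 4.875 mcg/mL.
Before the 3rd dose, 2 doses have been given. Superposition: Cmin = C₀·(f + f²).
≈ 4.875 × (0.5569 + 0.3101) ≈ 4.875 × 0.8670 ≈ 4.227 mcg/mL.

4.2 mcg/mL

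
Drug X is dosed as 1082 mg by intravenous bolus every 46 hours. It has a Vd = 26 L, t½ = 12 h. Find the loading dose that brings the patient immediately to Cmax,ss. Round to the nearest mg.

f = (1/2)^(46/12) ≈ 0.070154; accumulation ratio R = 1/(1−f) ≈ 1.07545.
Loading dose to hit Cmax,ss on first dose: D_load = D_maint·R ≈ 1082 × 1.07545 ≈ 1163.64 mg.

1164 mg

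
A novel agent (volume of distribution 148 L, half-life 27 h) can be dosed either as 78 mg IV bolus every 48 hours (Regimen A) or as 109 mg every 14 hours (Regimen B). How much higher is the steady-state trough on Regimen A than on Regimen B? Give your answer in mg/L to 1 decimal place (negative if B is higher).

-1.5 mg/L

Regimen A: f = (1/2)^(48/27) ≈ 0.2916; Cmin,ss = (78/148)·f/(1−f) ≈ 0.217 mg/L.
Regimen B: f = (1/2)^(14/27) ≈ 0.6981; Cmin,ss = (109/148)·f/(1−f) ≈ 1.703 mg/L.
Difference ≈ 0.217 − 1.703 ≈ -1.486 mg/L.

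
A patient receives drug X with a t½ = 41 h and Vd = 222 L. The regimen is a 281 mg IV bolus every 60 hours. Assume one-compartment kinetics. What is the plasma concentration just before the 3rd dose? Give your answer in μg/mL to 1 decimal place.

0.6 μg/mL

f = (1/2)^(τ/t½) = (1/2)^(60/41) ≈ 0.3626.
C₀ = D/Vd = 281/222 ≈ 1.266 μg/mL.
Before the 3rd dose, 2 doses have been given. Superposition: Cmin = C₀·(f + f²).
≈ 1.266 × (0.3626 + 0.1315) ≈ 1.266 × 0.4941 ≈ 0.626 μg/mL.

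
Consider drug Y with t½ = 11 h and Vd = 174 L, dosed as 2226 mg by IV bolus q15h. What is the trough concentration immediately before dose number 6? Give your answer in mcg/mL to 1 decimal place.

8.1 mcg/mL

f = (1/2)^(τ/t½) = (1/2)^(15/11) ≈ 0.3886.
C₀ = D/Vd = 2226/174 ≈ 12.793 mcg/mL.
Before the 6th dose, 5 doses have been given. Superposition: Cmin = C₀·(f + f² + … + f^5).
≈ 12.793 × (0.3886 + 0.1510 + 0.0587 + 0.0228 + 0.0089) ≈ 12.793 × 0.6300 ≈ 8.060 mcg/mL.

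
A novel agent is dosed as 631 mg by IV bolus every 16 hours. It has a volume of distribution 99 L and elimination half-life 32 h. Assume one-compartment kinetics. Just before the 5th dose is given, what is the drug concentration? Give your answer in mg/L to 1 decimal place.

11.5 mg/L

f = (1/2)^(τ/t½) = (1/2)^(16/32) ≈ 0.7071.
C₀ = D/Vd = 631/99 ≈ 6.374 mg/L.
Before the 5th dose, 4 doses have been given. Superposition: Cmin = C₀·(f + f² + … + f^4).
≈ 6.374 × (0.7071 + 0.5000 + 0.3535 + 0.2500) ≈ 6.374 × 1.8106 ≈ 11.541 mg/L.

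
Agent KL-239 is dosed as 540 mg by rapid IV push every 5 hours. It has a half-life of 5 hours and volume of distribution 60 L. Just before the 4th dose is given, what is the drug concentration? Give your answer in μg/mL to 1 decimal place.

f = (1/2)^(τ/t½) = (1/2)^(5/5) ≈ 0.5000.
C₀ = D/Vd = 540/60 ≈ 9.000 μg/mL.
Before the 4th dose, 3 doses have been given. Superposition: Cmin = C₀·(f + f² + … + f^3).
≈ 9.000 × (0.5000 + 0.2500 + 0.1250) ≈ 9.000 × 0.8750 ≈ 7.875 μg/mL.

7.9 μg/mL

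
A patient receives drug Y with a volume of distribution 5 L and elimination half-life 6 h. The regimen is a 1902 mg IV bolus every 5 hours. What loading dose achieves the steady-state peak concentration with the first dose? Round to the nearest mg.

4335 mg

f = (1/2)^(5/6) ≈ 0.561231; accumulation ratio R = 1/(1−f) ≈ 2.27910.
Loading dose to hit Cmax,ss on first dose: D_load = D_maint·R ≈ 1902 × 2.27910 ≈ 4334.85 mg.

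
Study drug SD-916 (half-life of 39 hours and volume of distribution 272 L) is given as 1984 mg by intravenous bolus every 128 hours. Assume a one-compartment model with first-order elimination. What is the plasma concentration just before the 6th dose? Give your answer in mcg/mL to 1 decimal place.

0.8 mcg/mL

f = (1/2)^(τ/t½) = (1/2)^(128/39) ≈ 0.1028.
C₀ = D/Vd = 1984/272 ≈ 7.294 mcg/mL.
Before the 6th dose, 5 doses have been given. Superposition: Cmin = C₀·(f + f² + … + f^5).
≈ 7.294 × (0.1028 + 0.0106 + 0.0011 + 0.0001 + 0.0000) ≈ 7.294 × 0.1146 ≈ 0.836 mcg/mL.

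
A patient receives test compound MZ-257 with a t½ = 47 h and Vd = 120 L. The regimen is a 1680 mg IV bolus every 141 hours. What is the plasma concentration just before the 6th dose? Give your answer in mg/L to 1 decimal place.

f = (1/2)^(τ/t½) = (1/2)^(141/47) ≈ 0.1250.
C₀ = D/Vd = 1680/120 ≈ 14.000 mg/L.
Before the 6th dose, 5 doses have been given. Superposition: Cmin = C₀·(f + f² + … + f^5).
≈ 14.000 × (0.1250 + 0.0156 + 0.0020 + 0.0002 + 0.0000) ≈ 14.000 × 0.1428 ≈ 1.999 mg/L.

2.0 mg/L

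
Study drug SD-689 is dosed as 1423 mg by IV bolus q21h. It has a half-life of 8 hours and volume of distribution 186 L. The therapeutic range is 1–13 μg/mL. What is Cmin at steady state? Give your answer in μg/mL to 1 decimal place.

1.5 μg/mL

k = ln2/t½ = ln2/8 ≈ 0.086643 h⁻¹; fraction remaining f = e^(−kτ) = e^(−0.086643×21) ≈ 0.1621.
Accumulation ratio R = 1/(1 − f) ≈ 1/0.8379 ≈ 1.1935.
Single-dose peak C₀ = D/Vd = 1423/186 ≈ 7.651 μg/mL.
Cmax,ss = C₀/(1 − f) ≈ 7.651/0.8379 ≈ 9.131 μg/mL.
Steady-state trough Cmin,ss = Cmax,ss·f ≈ 9.131 × 0.1621 ≈ 1.480 μg/mL.
Trough 1.5 μg/mL vs MEC 1 μg/mL: adequate.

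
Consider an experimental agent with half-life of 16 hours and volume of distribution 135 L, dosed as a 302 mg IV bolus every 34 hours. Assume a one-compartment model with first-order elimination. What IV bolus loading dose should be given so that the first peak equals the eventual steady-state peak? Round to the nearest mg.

392 mg

f = (1/2)^(34/16) ≈ 0.229251; accumulation ratio R = 1/(1−f) ≈ 1.29744.
Loading dose to hit Cmax,ss on first dose: D_load = D_maint·R ≈ 302 × 1.29744 ≈ 391.83 mg.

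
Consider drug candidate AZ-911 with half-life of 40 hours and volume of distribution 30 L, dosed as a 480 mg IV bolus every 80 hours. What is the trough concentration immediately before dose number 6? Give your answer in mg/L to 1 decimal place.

f = (1/2)^(τ/t½) = (1/2)^(80/40) ≈ 0.2500.
C₀ = D/Vd = 480/30 ≈ 16.000 mg/L.
Before the 6th dose, 5 doses have been given. Superposition: Cmin = C₀·(f + f² + … + f^5).
≈ 16.000 × (0.2500 + 0.0625 + 0.0156 + 0.0039 + 0.0010) ≈ 16.000 × 0.3330 ≈ 5.328 mg/L.

5.3 mg/L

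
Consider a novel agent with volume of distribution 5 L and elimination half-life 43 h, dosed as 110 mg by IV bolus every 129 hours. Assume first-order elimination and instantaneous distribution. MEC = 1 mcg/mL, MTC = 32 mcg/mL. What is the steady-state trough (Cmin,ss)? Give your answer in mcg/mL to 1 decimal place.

τ = 129 h = 3 half-lives, so f = (1/2)^3 = 0.125.
Accumulation ratio R = 1/(1 − f) = 1/0.875 = 8/7.
Single-dose peak C₀ = D/Vd = 110/5 = 22 mcg/mL.
Steady-state peak Cmax,ss = C₀·R = 22 × 8/7 ≈ 25.143 mcg/mL.
Steady-state trough Cmin,ss = Cmax,ss·f ≈ 25.143 × 0.125 ≈ 3.143 mcg/mL.
Trough 3.1 mcg/mL vs MEC 1 mcg/mL: adequate.

3.1 mcg/mL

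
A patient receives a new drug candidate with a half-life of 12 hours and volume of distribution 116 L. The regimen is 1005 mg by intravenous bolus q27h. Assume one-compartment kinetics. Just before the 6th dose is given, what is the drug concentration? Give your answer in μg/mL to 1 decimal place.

2.3 μg/mL

f = (1/2)^(τ/t½) = (1/2)^(27/12) ≈ 0.2102.
C₀ = D/Vd = 1005/116 ≈ 8.664 μg/mL.
Before the 6th dose, 5 doses have been given. Superposition: Cmin = C₀·(f + f² + … + f^5).
≈ 8.664 × (0.2102 + 0.0442 + 0.0093 + 0.0020 + 0.0004) ≈ 8.664 × 0.2661 ≈ 2.305 μg/mL.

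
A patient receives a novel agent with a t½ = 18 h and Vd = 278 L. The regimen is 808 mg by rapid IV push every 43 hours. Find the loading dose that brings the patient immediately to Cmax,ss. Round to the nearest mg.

999 mg

f = (1/2)^(43/18) ≈ 0.190929; accumulation ratio R = 1/(1−f) ≈ 1.23599.
Loading dose to hit Cmax,ss on first dose: D_load = D_maint·R ≈ 808 × 1.23599 ≈ 998.68 mg.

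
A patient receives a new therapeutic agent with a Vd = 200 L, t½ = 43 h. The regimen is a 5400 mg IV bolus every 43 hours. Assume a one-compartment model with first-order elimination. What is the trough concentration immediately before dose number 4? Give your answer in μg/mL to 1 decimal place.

23.6 μg/mL

f = (1/2)^(τ/t½) = (1/2)^(43/43) ≈ 0.5000.
C₀ = D/Vd = 5400/200 ≈ 27.000 μg/mL.
Before the 4th dose, 3 doses have been given. Superposition: Cmin = C₀·(f + f² + … + f^3).
≈ 27.000 × (0.5000 + 0.2500 + 0.1250) ≈ 27.000 × 0.8750 ≈ 23.625 μg/mL.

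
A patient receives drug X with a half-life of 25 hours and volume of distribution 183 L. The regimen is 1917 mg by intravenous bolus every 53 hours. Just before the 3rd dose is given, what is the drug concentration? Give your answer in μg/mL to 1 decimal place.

3.0 μg/mL

f = (1/2)^(τ/t½) = (1/2)^(53/25) ≈ 0.2300.
C₀ = D/Vd = 1917/183 ≈ 10.475 μg/mL.
Before the 3rd dose, 2 doses have been given. Superposition: Cmin = C₀·(f + f²).
≈ 10.475 × (0.2300 + 0.0529) ≈ 10.475 × 0.2829 ≈ 2.963 μg/mL.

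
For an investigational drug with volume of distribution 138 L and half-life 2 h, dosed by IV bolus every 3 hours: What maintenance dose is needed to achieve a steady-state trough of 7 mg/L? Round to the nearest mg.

τ/t½ = 3/2 ≈ 1.5, so f = (1/2)^(3/2) ≈ 0.353553.
Cmin,ss = (D/Vd)·f/(1−f), so D = Cmin,ss·Vd·(1−f)/f.
D = 7 × 138 × (1−f)/f ≈ 7 × 138 × 1.82843 ≈ 1766.26 mg.

1766 mg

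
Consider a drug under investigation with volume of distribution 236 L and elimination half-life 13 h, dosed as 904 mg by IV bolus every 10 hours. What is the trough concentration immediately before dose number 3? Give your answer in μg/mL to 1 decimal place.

3.6 μg/mL

f = (1/2)^(τ/t½) = (1/2)^(10/13) ≈ 0.5867.
C₀ = D/Vd = 904/236 ≈ 3.831 μg/mL.
Before the 3rd dose, 2 doses have been given. Superposition: Cmin = C₀·(f + f²).
≈ 3.831 × (0.5867 + 0.3442) ≈ 3.831 × 0.9309 ≈ 3.566 μg/mL.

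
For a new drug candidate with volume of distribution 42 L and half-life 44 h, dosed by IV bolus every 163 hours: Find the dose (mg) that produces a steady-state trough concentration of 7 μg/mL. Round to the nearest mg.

τ/t½ = 163/44 ≈ 3.7045, so f = (1/2)^(163/44) ≈ 0.076704.
Cmin,ss = (D/Vd)·f/(1−f), so D = Cmin,ss·Vd·(1−f)/f.
D = 7 × 42 × (1−f)/f ≈ 7 × 42 × 12.03713 ≈ 3538.92 mg.

3539 mg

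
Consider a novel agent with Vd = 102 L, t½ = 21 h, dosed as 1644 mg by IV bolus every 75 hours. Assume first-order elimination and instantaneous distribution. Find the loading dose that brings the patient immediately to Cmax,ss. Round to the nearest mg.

f = (1/2)^(75/21) ≈ 0.084119; accumulation ratio R = 1/(1−f) ≈ 1.09184.
Loading dose to hit Cmax,ss on first dose: D_load = D_maint·R ≈ 1644 × 1.09184 ≈ 1794.98 mg.

1795 mg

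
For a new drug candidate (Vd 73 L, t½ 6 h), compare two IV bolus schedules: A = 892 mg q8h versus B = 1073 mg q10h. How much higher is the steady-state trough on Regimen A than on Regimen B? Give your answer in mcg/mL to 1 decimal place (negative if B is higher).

1.3 mcg/mL

Regimen A: f = (1/2)^(8/6) ≈ 0.3969; Cmin,ss = (892/73)·f/(1−f) ≈ 8.041 mcg/mL.
Regimen B: f = (1/2)^(10/6) ≈ 0.3150; Cmin,ss = (1073/73)·f/(1−f) ≈ 6.759 mcg/mL.
Difference ≈ 8.041 − 6.759 ≈ 1.282 mcg/mL.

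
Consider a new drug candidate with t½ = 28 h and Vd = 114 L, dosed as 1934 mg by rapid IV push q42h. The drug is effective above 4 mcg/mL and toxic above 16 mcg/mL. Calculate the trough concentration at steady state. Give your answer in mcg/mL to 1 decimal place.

Over one 42-h interval, 42/28 ≈ 1.5 half-lives elapse, leaving f ≈ 0.3536 of each dose.
Each bolus raises the concentration by D/Vd = 1934/114 ≈ 16.965 mcg/mL.
Steady-state trough Cmin,ss = C₀·f/(1−f) ≈ 16.965 × 0.3536/0.6464 ≈ 9.280 mcg/mL.
Trough 9.3 mcg/mL vs MEC 4 mcg/mL: adequate.

9.3 mcg/mL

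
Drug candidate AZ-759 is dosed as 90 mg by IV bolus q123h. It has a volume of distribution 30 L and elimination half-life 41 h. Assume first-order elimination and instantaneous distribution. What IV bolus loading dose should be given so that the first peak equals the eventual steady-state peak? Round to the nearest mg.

103 mg

f = (1/2)^(123/41) ≈ 0.125000; accumulation ratio R = 1/(1−f) ≈ 1.14286.
Loading dose to hit Cmax,ss on first dose: D_load = D_maint·R ≈ 90 × 1.14286 ≈ 102.86 mg.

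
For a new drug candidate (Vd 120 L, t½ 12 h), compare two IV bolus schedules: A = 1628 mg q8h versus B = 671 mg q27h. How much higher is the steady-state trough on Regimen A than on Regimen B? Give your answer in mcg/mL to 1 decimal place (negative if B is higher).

21.6 mcg/mL

Regimen A: f = (1/2)^(8/12) ≈ 0.6300; Cmin,ss = (1628/120)·f/(1−f) ≈ 23.100 mcg/mL.
Regimen B: f = (1/2)^(27/12) ≈ 0.2102; Cmin,ss = (671/120)·f/(1−f) ≈ 1.488 mcg/mL.
Difference ≈ 23.100 − 1.488 ≈ 21.612 mcg/mL.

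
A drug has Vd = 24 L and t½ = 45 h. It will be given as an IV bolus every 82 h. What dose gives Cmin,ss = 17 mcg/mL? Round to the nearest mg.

τ/t½ = 82/45 ≈ 1.8222, so f = (1/2)^(82/45) ≈ 0.282785.
Cmin,ss = (D/Vd)·f/(1−f), so D = Cmin,ss·Vd·(1−f)/f.
D = 17 × 24 × (1−f)/f ≈ 17 × 24 × 2.53626 ≈ 1034.79 mg.

1035 mg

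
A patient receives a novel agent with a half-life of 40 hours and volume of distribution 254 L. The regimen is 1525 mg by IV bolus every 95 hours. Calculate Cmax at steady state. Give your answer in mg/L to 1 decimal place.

7.4 mg/L

τ/t½ = 95/40 ≈ 2.375, so fraction remaining f = (1/2)^(95/40) ≈ 0.1928.
At steady state, accumulation factor R = 1/(1 − e^(−kτ)) ≈ 1.2389.
Single-dose peak C₀ = D/Vd = 1525/254 ≈ 6.004 mg/L.
Cmax,ss = C₀/(1 − f) ≈ 6.004/0.8072 ≈ 7.438 mg/L.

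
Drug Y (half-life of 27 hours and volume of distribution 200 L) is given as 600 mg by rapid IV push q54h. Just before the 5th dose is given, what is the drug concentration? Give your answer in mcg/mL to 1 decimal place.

1.0 mcg/mL

f = (1/2)^(τ/t½) = (1/2)^(54/27) ≈ 0.2500.
C₀ = D/Vd = 600/200 ≈ 3.000 mcg/mL.
Before the 5th dose, 4 doses have been given. Superposition: Cmin = C₀·(f + f² + … + f^4).
≈ 3.000 × (0.2500 + 0.0625 + 0.0156 + 0.0039) ≈ 3.000 × 0.3320 ≈ 0.996 mcg/mL.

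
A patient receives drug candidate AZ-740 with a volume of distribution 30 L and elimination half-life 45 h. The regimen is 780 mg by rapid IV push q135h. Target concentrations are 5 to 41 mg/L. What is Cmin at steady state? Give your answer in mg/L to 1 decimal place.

3.7 mg/L

The dosing interval is 3 half-lives, so f = 2^(−3) = 0.125.
Accumulation ratio R = 1/(1 − f) = 1/0.875 = 8/7.
Single-dose peak C₀ = D/Vd = 780/30 = 26 mg/L.
Steady-state peak Cmax,ss = C₀·R = 26 × 8/7 ≈ 29.714 mg/L.
Steady-state trough Cmin,ss = Cmax,ss·f ≈ 29.714 × 0.125 ≈ 3.714 mg/L.
Trough 3.7 mg/L vs MEC 5 mg/L: subtherapeutic.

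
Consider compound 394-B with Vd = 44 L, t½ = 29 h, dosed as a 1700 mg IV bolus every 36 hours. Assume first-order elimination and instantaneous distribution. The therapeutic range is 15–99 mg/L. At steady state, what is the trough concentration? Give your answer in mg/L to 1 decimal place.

τ/t½ = 36/29 ≈ 1.2414, so fraction remaining f = (1/2)^(36/29) ≈ 0.4230.
At steady state, accumulation factor R = 1/(1 − e^(−kτ)) ≈ 1.7331.
Single-dose peak C₀ = D/Vd = 1700/44 ≈ 38.636 mg/L.
Steady-state peak Cmax,ss = C₀·R ≈ 38.636 × 1.7331 ≈ 66.960 mg/L.
One interval later, Cmin,ss = Cmax,ss·e^(−kτ) ≈ 66.960 × 0.4230 ≈ 28.324 mg/L.
Trough 28.3 mg/L vs MEC 15 mg/L: adequate.

28.3 mg/L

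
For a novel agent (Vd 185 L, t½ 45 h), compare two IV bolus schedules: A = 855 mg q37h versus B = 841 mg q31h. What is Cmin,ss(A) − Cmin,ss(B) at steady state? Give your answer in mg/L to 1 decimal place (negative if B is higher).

-1.4 mg/L

Regimen A: f = (1/2)^(37/45) ≈ 0.5656; Cmin,ss = (855/185)·f/(1−f) ≈ 6.017 mg/L.
Regimen B: f = (1/2)^(31/45) ≈ 0.6203; Cmin,ss = (841/185)·f/(1−f) ≈ 7.427 mg/L.
Difference ≈ 6.017 − 7.427 ≈ -1.410 mg/L.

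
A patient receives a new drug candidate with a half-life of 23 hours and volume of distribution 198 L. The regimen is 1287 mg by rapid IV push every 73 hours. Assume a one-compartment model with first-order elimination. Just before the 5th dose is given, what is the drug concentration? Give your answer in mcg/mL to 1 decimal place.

f = (1/2)^(τ/t½) = (1/2)^(73/23) ≈ 0.1108.
C₀ = D/Vd = 1287/198 ≈ 6.500 mcg/mL.
Before the 5th dose, 4 doses have been given. Superposition: Cmin = C₀·(f + f² + … + f^4).
≈ 6.500 × (0.1108 + 0.0123 + 0.0014 + 0.0002) ≈ 6.500 × 0.1247 ≈ 0.811 mcg/mL.

0.8 mcg/mL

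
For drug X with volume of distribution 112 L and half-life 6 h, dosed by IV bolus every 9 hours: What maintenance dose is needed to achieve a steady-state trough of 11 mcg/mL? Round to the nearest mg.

τ/t½ = 9/6 ≈ 1.5, so f = (1/2)^(9/6) ≈ 0.353553.
Cmin,ss = (D/Vd)·f/(1−f), so D = Cmin,ss·Vd·(1−f)/f.
D = 11 × 112 × (1−f)/f ≈ 11 × 112 × 1.82843 ≈ 2252.63 mg.

2253 mg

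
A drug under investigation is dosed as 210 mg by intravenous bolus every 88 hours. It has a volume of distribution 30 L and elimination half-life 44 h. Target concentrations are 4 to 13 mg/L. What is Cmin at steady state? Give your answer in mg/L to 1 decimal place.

2.3 mg/L

The dosing interval is 2 half-lives, so f = 2^(−2) = 0.25.
At steady state, R = 1/(1 − 0.25) = 4/3.
Single-dose peak C₀ = D/Vd = 210/30 = 7 mg/L.
Steady-state peak Cmax,ss = C₀·R = 7 × 4/3 ≈ 9.333 mg/L.
Steady-state trough Cmin,ss = Cmax,ss·f ≈ 9.333 × 0.25 ≈ 2.333 mg/L.
Trough 2.3 mg/L vs MEC 4 mg/L: subtherapeutic.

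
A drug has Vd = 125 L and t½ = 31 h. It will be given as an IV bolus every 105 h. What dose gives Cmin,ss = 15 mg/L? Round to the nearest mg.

τ/t½ = 105/31 ≈ 3.3871, so f = (1/2)^(105/31) ≈ 0.095583.
Cmin,ss = (D/Vd)·f/(1−f), so D = Cmin,ss·Vd·(1−f)/f.
D = 15 × 125 × (1−f)/f ≈ 15 × 125 × 9.46211 ≈ 17741.46 mg.

17741 mg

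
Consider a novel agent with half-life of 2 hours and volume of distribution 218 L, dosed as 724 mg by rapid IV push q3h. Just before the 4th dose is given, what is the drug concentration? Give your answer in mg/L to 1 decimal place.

f = (1/2)^(τ/t½) = (1/2)^(3/2) ≈ 0.3536.
C₀ = D/Vd = 724/218 ≈ 3.321 mg/L.
Before the 4th dose, 3 doses have been given. Superposition: Cmin = C₀·(f + f² + … + f^3).
≈ 3.321 × (0.3536 + 0.1250 + 0.0442) ≈ 3.321 × 0.5228 ≈ 1.736 mg/L.

1.7 mg/L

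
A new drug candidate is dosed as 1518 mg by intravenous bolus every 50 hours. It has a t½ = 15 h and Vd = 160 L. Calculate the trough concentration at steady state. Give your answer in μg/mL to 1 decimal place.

τ/t½ = 50/15 ≈ 3.3333, so fraction remaining f = (1/2)^(50/15) ≈ 0.0992.
Each bolus raises the concentration by D/Vd = 1518/160 ≈ 9.488 μg/mL.
Steady-state trough Cmin,ss = C₀·f/(1−f) ≈ 9.488 × 0.0992/0.9008 ≈ 1.045 μg/mL.

1.0 μg/mL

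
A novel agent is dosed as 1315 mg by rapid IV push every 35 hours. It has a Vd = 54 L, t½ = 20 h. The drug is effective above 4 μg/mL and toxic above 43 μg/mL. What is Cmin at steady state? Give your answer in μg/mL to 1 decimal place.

10.3 μg/mL

Over one 35-h interval, 35/20 ≈ 1.75 half-lives elapse, leaving f ≈ 0.2973 of each dose.
At steady state, accumulation factor R = 1/(1 − e^(−kτ)) ≈ 1.4231.
Single-dose peak C₀ = D/Vd = 1315/54 ≈ 24.352 μg/mL.
Steady-state peak Cmax,ss = C₀·R ≈ 24.352 × 1.4231 ≈ 34.655 μg/mL.
Steady-state trough Cmin,ss = Cmax,ss·f ≈ 34.655 × 0.2973 ≈ 10.303 μg/mL.
Trough 10.3 μg/mL vs MEC 4 μg/mL: adequate.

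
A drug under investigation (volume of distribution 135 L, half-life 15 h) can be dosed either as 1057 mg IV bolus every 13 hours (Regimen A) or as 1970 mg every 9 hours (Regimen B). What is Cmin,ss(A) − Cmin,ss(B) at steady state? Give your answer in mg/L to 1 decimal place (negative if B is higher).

Regimen A: f = (1/2)^(13/15) ≈ 0.5484; Cmin,ss = (1057/135)·f/(1−f) ≈ 9.508 mg/L.
Regimen B: f = (1/2)^(9/15) ≈ 0.6598; Cmin,ss = (1970/135)·f/(1−f) ≈ 28.302 mg/L.
Difference ≈ 9.508 − 28.302 ≈ -18.794 mg/L.

-18.8 mg/L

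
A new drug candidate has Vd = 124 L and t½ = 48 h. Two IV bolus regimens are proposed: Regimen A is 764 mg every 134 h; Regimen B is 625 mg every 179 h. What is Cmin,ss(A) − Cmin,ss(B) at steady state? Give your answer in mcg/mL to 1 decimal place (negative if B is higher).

0.6 mcg/mL

Regimen A: f = (1/2)^(134/48) ≈ 0.1444; Cmin,ss = (764/124)·f/(1−f) ≈ 1.040 mcg/mL.
Regimen B: f = (1/2)^(179/48) ≈ 0.0754; Cmin,ss = (625/124)·f/(1−f) ≈ 0.411 mcg/mL.
Difference ≈ 1.040 − 0.411 ≈ 0.629 mcg/mL.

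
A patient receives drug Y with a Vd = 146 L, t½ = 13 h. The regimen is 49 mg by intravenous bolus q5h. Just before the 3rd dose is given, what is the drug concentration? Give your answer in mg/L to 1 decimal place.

f = (1/2)^(τ/t½) = (1/2)^(5/13) ≈ 0.7660.
C₀ = D/Vd = 49/146 ≈ 0.336 mg/L.
Before the 3rd dose, 2 doses have been given. Superposition: Cmin = C₀·(f + f²).
≈ 0.336 × (0.7660 + 0.5868) ≈ 0.336 × 1.3528 ≈ 0.455 mg/L.

0.5 mg/L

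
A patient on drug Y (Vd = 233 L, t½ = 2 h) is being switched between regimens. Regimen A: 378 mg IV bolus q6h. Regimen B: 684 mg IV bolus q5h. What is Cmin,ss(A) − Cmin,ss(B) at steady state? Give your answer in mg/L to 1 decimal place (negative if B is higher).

-0.4 mg/L

Regimen A: f = (1/2)^(6/2) ≈ 0.1250; Cmin,ss = (378/233)·f/(1−f) ≈ 0.232 mg/L.
Regimen B: f = (1/2)^(5/2) ≈ 0.1768; Cmin,ss = (684/233)·f/(1−f) ≈ 0.630 mg/L.
Difference ≈ 0.232 − 0.630 ≈ -0.398 mg/L.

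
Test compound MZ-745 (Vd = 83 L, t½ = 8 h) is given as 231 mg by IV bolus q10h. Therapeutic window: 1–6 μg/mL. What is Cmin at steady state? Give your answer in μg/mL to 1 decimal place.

k = ln2/t½ = ln2/8 ≈ 0.086643 h⁻¹; fraction remaining f = e^(−kτ) = e^(−0.086643×10) ≈ 0.4204.
At steady state, accumulation factor R = 1/(1 − e^(−kτ)) ≈ 1.7253.
Single-dose peak C₀ = D/Vd = 231/83 ≈ 2.783 μg/mL.
Cmax,ss = C₀/(1 − f) ≈ 2.783/0.5796 ≈ 4.802 μg/mL.
One interval later, Cmin,ss = Cmax,ss·e^(−kτ) ≈ 4.802 × 0.4204 ≈ 2.019 μg/mL.
Trough 2.0 μg/mL vs MEC 1 μg/mL: adequate.

2.0 μg/mL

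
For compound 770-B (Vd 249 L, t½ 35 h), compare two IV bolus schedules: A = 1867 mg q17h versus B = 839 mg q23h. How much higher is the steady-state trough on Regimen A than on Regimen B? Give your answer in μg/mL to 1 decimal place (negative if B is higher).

Regimen A: f = (1/2)^(17/35) ≈ 0.7141; Cmin,ss = (1867/249)·f/(1−f) ≈ 18.728 μg/mL.
Regimen B: f = (1/2)^(23/35) ≈ 0.6341; Cmin,ss = (839/249)·f/(1−f) ≈ 5.839 μg/mL.
Difference ≈ 18.728 − 5.839 ≈ 12.889 μg/mL.

12.9 μg/mL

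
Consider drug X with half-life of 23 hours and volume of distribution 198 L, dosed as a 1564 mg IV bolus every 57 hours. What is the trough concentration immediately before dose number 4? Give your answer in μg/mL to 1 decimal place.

1.7 μg/mL

f = (1/2)^(τ/t½) = (1/2)^(57/23) ≈ 0.1795.
C₀ = D/Vd = 1564/198 ≈ 7.899 μg/mL.
Before the 4th dose, 3 doses have been given. Superposition: Cmin = C₀·(f + f² + … + f^3).
≈ 7.899 × (0.1795 + 0.0322 + 0.0058) ≈ 7.899 × 0.2175 ≈ 1.718 μg/mL.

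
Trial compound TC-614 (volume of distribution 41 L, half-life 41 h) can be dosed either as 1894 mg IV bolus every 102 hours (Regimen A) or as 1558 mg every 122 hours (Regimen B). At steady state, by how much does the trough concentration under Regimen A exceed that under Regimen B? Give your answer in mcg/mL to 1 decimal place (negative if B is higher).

Regimen A: f = (1/2)^(102/41) ≈ 0.1783; Cmin,ss = (1894/41)·f/(1−f) ≈ 10.024 mcg/mL.
Regimen B: f = (1/2)^(122/41) ≈ 0.1271; Cmin,ss = (1558/41)·f/(1−f) ≈ 5.533 mcg/mL.
Difference ≈ 10.024 − 5.533 ≈ 4.491 mcg/mL.

4.5 mcg/mL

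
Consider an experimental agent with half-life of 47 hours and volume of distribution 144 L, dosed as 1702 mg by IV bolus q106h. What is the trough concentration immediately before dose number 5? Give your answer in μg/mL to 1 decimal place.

3.1 μg/mL

f = (1/2)^(τ/t½) = (1/2)^(106/47) ≈ 0.2095.
C₀ = D/Vd = 1702/144 ≈ 11.819 μg/mL.
Before the 5th dose, 4 doses have been given. Superposition: Cmin = C₀·(f + f² + … + f^4).
≈ 11.819 × (0.2095 + 0.0439 + 0.0092 + 0.0019) ≈ 11.819 × 0.2645 ≈ 3.126 μg/mL.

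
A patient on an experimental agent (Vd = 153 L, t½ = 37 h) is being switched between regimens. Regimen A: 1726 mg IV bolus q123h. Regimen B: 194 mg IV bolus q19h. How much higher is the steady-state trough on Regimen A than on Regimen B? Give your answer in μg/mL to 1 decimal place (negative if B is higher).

Regimen A: f = (1/2)^(123/37) ≈ 0.0998; Cmin,ss = (1726/153)·f/(1−f) ≈ 1.251 μg/mL.
Regimen B: f = (1/2)^(19/37) ≈ 0.7005; Cmin,ss = (194/153)·f/(1−f) ≈ 2.966 μg/mL.
Difference ≈ 1.251 − 2.966 ≈ -1.715 μg/mL.

-1.7 μg/mL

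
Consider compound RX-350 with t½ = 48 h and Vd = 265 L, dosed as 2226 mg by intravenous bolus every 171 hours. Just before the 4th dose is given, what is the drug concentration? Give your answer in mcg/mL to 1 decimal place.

0.8 mcg/mL

f = (1/2)^(τ/t½) = (1/2)^(171/48) ≈ 0.0846.
C₀ = D/Vd = 2226/265 ≈ 8.400 mcg/mL.
Before the 4th dose, 3 doses have been given. Superposition: Cmin = C₀·(f + f² + … + f^3).
≈ 8.400 × (0.0846 + 0.0072 + 0.0006) ≈ 8.400 × 0.0924 ≈ 0.776 mcg/mL.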